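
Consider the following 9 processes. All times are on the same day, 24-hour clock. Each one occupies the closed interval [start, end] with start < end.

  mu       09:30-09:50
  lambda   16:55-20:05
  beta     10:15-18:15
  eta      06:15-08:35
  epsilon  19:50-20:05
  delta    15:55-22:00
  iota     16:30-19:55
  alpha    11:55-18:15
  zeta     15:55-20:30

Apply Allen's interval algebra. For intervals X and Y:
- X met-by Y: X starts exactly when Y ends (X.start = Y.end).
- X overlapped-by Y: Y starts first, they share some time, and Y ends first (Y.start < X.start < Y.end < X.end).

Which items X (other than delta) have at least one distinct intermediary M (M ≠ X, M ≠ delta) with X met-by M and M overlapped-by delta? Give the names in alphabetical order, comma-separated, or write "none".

none

Target delta = [15:55, 22:00].
Intermediaries M with M overlapped-by delta: none.
Union: none.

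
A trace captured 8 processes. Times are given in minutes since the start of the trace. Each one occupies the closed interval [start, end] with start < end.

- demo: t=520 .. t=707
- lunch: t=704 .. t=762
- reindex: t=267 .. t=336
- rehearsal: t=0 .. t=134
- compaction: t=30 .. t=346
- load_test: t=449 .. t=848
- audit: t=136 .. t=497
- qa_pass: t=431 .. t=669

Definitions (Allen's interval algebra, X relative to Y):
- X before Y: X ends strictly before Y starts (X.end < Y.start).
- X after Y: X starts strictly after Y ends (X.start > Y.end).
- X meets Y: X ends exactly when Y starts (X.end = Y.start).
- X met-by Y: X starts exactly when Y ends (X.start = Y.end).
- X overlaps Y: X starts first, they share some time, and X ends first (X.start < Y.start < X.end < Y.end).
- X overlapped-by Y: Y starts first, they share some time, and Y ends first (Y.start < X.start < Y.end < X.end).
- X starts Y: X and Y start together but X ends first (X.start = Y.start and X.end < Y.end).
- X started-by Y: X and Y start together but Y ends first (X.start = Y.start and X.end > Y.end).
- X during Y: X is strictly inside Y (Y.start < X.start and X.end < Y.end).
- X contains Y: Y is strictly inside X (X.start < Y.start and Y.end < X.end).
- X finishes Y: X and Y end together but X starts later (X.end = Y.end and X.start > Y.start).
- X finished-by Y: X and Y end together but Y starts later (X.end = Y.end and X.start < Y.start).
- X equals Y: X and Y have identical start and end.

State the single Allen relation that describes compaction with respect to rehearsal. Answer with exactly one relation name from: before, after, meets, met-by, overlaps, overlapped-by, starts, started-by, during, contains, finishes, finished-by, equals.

overlapped-by

compaction = [t=30, t=346]; rehearsal = [t=0, t=134].
Compare endpoints: compaction.start > rehearsal.start, compaction.start < rehearsal.end, compaction.end > rehearsal.start, compaction.end > rehearsal.end.
That pattern is 'overlapped-by'.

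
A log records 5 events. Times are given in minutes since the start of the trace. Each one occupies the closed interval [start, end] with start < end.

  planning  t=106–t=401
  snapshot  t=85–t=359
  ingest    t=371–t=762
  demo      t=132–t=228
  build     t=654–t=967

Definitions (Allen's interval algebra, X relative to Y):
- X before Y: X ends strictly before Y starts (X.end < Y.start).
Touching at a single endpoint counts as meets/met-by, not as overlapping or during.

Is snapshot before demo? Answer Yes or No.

No

snapshot = [t=85, t=359], demo = [t=132, t=228].
Actual relation of snapshot to demo: contains.
Asked whether 'before' holds → No.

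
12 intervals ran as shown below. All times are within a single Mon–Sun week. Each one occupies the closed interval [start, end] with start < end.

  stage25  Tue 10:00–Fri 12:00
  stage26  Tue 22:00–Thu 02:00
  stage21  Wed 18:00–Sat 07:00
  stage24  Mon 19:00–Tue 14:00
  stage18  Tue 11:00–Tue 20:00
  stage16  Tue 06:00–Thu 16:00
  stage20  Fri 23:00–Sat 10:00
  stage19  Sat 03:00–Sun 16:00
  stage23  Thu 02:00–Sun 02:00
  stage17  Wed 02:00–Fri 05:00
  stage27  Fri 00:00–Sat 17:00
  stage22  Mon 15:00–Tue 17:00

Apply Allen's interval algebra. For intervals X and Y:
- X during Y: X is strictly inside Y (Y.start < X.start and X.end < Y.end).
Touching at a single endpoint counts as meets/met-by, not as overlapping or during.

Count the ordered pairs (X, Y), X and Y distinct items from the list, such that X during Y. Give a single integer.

9

Checking all 132 ordered pairs for relation 'during'; matching pairs in alphabetical order:
(stage17, stage25): stage17 during stage25 ✓
(stage18, stage16): stage18 during stage16 ✓
(stage18, stage25): stage18 during stage25 ✓
(stage20, stage23): stage20 during stage23 ✓
(stage20, stage27): stage20 during stage27 ✓
(stage24, stage22): stage24 during stage22 ✓
(stage26, stage16): stage26 during stage16 ✓
(stage26, stage25): stage26 during stage25 ✓
(stage27, stage23): stage27 during stage23 ✓
Count: 9.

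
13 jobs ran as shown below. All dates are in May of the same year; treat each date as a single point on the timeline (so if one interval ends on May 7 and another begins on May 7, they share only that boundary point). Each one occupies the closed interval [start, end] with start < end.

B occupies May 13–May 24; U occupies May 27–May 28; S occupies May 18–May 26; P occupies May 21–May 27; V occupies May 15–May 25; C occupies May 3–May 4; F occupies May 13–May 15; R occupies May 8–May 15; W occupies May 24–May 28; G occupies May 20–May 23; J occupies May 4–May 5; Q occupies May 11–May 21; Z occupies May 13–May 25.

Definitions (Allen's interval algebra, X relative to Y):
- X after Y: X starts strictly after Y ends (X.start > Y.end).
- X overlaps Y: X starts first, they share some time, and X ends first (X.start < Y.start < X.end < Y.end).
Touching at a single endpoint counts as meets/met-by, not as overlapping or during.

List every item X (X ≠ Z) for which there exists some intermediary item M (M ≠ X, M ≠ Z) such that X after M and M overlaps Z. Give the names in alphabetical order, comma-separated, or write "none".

G, P, S, U, W

Target Z = [May 13, May 25].
Intermediaries M with M overlaps Z: Q, R.
Via Q — items with X after Q: U, W.
Via R — items with X after R: G, P, S, U, W.
Union: G, P, S, U, W.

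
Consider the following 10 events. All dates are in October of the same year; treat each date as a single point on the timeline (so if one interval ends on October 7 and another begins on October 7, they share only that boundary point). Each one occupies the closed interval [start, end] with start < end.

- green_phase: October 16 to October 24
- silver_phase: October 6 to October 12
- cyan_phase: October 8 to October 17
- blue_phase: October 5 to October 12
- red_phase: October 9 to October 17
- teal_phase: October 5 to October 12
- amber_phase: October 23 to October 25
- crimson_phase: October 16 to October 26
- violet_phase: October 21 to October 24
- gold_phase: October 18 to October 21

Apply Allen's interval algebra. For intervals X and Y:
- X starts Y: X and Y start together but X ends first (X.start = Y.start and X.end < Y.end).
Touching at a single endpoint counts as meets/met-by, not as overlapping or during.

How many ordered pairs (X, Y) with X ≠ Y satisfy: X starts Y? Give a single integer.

1

Checking all 90 ordered pairs for relation 'starts'; matching pairs in alphabetical order:
(green_phase, crimson_phase): green_phase starts crimson_phase ✓
Count: 1.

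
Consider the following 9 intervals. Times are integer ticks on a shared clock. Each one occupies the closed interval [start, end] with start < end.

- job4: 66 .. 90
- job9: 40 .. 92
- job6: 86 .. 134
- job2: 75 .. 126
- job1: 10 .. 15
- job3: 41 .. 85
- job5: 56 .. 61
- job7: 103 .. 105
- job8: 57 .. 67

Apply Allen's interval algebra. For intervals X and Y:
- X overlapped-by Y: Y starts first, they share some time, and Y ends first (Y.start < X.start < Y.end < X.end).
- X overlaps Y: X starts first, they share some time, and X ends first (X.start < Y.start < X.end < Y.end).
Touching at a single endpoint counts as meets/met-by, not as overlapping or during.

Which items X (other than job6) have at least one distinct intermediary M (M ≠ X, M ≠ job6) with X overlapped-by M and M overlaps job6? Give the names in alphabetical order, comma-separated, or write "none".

job2

Target job6 = [86, 134].
Intermediaries M with M overlaps job6: job2, job4, job9.
Via job2 — items with X overlapped-by job2: none.
Via job4 — items with X overlapped-by job4: job2.
Via job9 — items with X overlapped-by job9: job2.
Union: job2.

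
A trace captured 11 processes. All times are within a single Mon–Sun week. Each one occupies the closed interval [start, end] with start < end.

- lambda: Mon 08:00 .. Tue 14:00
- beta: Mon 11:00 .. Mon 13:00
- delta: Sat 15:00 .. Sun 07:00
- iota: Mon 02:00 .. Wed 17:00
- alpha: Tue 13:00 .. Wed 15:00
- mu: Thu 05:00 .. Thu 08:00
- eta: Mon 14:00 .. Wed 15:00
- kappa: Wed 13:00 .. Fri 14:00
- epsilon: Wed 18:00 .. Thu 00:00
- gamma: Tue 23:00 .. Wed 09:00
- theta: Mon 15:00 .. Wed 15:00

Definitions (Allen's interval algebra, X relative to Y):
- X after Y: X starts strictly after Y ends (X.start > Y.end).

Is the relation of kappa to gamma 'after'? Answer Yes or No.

kappa = [Wed 13:00, Fri 14:00], gamma = [Tue 23:00, Wed 09:00].
Actual relation of kappa to gamma: after.
Asked whether 'after' holds → Yes.

Yes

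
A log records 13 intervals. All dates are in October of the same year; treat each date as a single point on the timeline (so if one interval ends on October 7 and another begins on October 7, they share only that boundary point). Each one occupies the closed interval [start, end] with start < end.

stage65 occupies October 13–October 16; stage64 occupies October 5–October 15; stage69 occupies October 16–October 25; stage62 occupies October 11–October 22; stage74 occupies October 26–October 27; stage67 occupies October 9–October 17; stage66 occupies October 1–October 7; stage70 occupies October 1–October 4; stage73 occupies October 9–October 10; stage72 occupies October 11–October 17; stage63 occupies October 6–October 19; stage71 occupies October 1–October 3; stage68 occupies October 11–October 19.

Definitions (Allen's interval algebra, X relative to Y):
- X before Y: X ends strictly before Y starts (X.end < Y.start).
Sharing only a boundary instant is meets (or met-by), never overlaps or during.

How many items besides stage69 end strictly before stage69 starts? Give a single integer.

Target stage69 = [October 16, October 25].
stage62 [October 11, October 22] → overlaps → no.
stage63 [October 6, October 19] → overlaps → no.
stage64 [October 5, October 15] → before → counts.
stage65 [October 13, October 16] → meets → no.
stage66 [October 1, October 7] → before → counts.
stage67 [October 9, October 17] → overlaps → no.
stage68 [October 11, October 19] → overlaps → no.
stage70 [October 1, October 4] → before → counts.
stage71 [October 1, October 3] → before → counts.
stage72 [October 11, October 17] → overlaps → no.
stage73 [October 9, October 10] → before → counts.
stage74 [October 26, October 27] → after → no.
Total: 5.

5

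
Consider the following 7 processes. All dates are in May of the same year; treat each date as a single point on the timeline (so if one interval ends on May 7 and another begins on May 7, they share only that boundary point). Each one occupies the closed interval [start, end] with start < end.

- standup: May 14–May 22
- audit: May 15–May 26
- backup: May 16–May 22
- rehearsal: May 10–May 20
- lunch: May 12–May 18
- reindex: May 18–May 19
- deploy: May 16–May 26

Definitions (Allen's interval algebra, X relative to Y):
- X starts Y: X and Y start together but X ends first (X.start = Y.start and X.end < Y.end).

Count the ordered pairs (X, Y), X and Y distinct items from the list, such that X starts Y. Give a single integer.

Checking all 42 ordered pairs for relation 'starts'; matching pairs in alphabetical order:
(backup, deploy): backup starts deploy ✓
Count: 1.

1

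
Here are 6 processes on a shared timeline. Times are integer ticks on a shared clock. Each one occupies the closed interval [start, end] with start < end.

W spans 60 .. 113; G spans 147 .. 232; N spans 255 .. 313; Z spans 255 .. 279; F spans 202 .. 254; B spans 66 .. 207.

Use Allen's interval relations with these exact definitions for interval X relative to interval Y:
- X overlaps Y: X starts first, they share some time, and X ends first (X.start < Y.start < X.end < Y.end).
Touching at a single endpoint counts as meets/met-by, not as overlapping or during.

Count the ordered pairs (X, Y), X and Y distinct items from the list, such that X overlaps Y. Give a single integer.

Checking all 30 ordered pairs for relation 'overlaps'; matching pairs in alphabetical order:
(B, F): B overlaps F ✓
(B, G): B overlaps G ✓
(G, F): G overlaps F ✓
(W, B): W overlaps B ✓
Count: 4.

4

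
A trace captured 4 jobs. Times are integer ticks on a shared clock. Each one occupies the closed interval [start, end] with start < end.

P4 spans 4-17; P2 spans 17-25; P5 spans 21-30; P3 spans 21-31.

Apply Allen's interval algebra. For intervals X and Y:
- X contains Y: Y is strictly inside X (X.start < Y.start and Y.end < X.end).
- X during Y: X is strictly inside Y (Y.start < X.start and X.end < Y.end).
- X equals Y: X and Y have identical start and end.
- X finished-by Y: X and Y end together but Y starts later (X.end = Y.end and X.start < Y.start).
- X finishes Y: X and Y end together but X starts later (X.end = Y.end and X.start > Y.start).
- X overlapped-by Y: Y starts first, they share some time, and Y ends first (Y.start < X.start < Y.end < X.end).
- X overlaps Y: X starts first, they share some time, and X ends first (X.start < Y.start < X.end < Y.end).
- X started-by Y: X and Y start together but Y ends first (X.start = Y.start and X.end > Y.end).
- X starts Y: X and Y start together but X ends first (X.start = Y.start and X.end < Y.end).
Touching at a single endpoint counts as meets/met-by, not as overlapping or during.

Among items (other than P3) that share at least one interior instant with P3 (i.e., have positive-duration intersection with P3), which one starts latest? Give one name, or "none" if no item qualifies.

P5

Target P3 = [21, 31].
P2 [17, 25] → overlaps → candidate.
P4 [4, 17] → before → excluded.
P5 [21, 30] → starts → candidate.
Among candidates, latest start is 21 → P5.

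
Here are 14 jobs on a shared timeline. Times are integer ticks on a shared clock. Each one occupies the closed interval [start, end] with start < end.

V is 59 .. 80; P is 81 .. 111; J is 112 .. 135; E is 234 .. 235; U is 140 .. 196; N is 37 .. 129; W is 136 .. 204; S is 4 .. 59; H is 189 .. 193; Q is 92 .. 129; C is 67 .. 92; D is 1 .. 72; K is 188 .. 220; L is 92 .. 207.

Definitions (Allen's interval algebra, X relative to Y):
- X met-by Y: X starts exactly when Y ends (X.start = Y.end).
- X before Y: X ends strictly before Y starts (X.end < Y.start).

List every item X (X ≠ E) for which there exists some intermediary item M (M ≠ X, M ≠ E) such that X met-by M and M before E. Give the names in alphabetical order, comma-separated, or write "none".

Target E = [234, 235].
Intermediaries M with M before E: C, D, H, J, K, L, N, P, Q, S, U, V, W.
Via C — items with X met-by C: L, Q.
Via D — items with X met-by D: none.
Via H — items with X met-by H: none.
Via J — items with X met-by J: none.
Via K — items with X met-by K: none.
Via L — items with X met-by L: none.
Via N — items with X met-by N: none.
Via P — items with X met-by P: none.
Via Q — items with X met-by Q: none.
Via S — items with X met-by S: V.
Via U — items with X met-by U: none.
Via V — items with X met-by V: none.
Via W — items with X met-by W: none.
Union: L, Q, V.

L, Q, V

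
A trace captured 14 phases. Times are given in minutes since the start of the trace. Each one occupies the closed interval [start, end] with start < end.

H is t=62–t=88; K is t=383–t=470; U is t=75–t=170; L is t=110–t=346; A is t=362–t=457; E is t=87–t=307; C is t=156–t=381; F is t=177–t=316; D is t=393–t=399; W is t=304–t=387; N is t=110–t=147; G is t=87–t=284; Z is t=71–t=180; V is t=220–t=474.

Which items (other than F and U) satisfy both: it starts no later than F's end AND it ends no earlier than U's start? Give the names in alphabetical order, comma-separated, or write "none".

C, E, G, H, L, N, V, W, Z

Conditions: its start is no later than F's end (X.start <= t=316) AND its end is no earlier than U's start (X.end >= t=75).
A: start t=362 <= t=316? ✗; end t=457 >= t=75? ✓ → no.
C: start t=156 <= t=316? ✓; end t=381 >= t=75? ✓ → yes.
D: start t=393 <= t=316? ✗; end t=399 >= t=75? ✓ → no.
E: start t=87 <= t=316? ✓; end t=307 >= t=75? ✓ → yes.
G: start t=87 <= t=316? ✓; end t=284 >= t=75? ✓ → yes.
H: start t=62 <= t=316? ✓; end t=88 >= t=75? ✓ → yes.
K: start t=383 <= t=316? ✗; end t=470 >= t=75? ✓ → no.
L: start t=110 <= t=316? ✓; end t=346 >= t=75? ✓ → yes.
N: start t=110 <= t=316? ✓; end t=147 >= t=75? ✓ → yes.
V: start t=220 <= t=316? ✓; end t=474 >= t=75? ✓ → yes.
W: start t=304 <= t=316? ✓; end t=387 >= t=75? ✓ → yes.
Z: start t=71 <= t=316? ✓; end t=180 >= t=75? ✓ → yes.
Result: C, E, G, H, L, N, V, W, Z.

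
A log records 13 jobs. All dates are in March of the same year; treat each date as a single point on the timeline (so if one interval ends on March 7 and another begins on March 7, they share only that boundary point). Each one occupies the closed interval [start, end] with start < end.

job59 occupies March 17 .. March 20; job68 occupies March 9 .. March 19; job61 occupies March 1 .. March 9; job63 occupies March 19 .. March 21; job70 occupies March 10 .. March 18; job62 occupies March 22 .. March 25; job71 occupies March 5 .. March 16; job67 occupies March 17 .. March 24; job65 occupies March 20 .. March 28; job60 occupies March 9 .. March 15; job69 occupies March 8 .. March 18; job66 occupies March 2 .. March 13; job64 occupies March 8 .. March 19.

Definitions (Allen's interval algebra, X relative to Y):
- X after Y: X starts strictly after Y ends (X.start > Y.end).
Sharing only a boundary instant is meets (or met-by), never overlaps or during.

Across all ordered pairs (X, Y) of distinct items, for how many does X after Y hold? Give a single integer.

Checking all 156 ordered pairs for relation 'after'; matching pairs in alphabetical order:
(job59, job60): job59 after job60 ✓
(job59, job61): job59 after job61 ✓
(job59, job66): job59 after job66 ✓
(job59, job71): job59 after job71 ✓
(job62, job59): job62 after job59 ✓
(job62, job60): job62 after job60 ✓
(job62, job61): job62 after job61 ✓
(job62, job63): job62 after job63 ✓
(job62, job64): job62 after job64 ✓
(job62, job66): job62 after job66 ✓
(job62, job68): job62 after job68 ✓
(job62, job69): job62 after job69 ✓
(job62, job70): job62 after job70 ✓
(job62, job71): job62 after job71 ✓
(job63, job60): job63 after job60 ✓
(job63, job61): job63 after job61 ✓
(job63, job66): job63 after job66 ✓
(job63, job69): job63 after job69 ✓
(job63, job70): job63 after job70 ✓
(job63, job71): job63 after job71 ✓
(job65, job60): job65 after job60 ✓
(job65, job61): job65 after job61 ✓
(job65, job64): job65 after job64 ✓
(job65, job66): job65 after job66 ✓
... plus 9 further pairs not listed.
Count: 33.

33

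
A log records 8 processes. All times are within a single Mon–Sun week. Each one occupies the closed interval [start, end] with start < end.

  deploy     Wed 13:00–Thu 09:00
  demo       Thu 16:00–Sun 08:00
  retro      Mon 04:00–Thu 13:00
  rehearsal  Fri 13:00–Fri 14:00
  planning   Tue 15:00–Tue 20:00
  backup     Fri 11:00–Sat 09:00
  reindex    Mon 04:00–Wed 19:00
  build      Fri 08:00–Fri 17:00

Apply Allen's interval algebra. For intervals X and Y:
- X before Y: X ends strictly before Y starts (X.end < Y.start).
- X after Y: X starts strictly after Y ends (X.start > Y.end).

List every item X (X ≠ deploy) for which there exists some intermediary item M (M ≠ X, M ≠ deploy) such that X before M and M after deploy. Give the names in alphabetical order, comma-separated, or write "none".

Target deploy = [Wed 13:00, Thu 09:00].
Intermediaries M with M after deploy: backup, build, demo, rehearsal.
Via backup — items with X before backup: planning, reindex, retro.
Via build — items with X before build: planning, reindex, retro.
Via demo — items with X before demo: planning, reindex, retro.
Via rehearsal — items with X before rehearsal: planning, reindex, retro.
Union: planning, reindex, retro.

planning, reindex, retro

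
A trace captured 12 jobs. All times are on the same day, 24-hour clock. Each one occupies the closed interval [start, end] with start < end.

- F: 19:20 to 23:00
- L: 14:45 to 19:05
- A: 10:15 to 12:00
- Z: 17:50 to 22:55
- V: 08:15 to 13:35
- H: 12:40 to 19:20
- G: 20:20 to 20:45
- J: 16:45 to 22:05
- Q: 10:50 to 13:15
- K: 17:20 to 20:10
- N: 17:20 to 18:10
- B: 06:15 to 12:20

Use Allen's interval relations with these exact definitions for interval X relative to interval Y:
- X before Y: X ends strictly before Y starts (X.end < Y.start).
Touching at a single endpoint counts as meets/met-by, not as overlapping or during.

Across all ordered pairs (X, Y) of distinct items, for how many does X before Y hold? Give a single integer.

36

Checking all 132 ordered pairs for relation 'before'; matching pairs in alphabetical order:
(A, F): A before F ✓
(A, G): A before G ✓
(A, H): A before H ✓
(A, J): A before J ✓
(A, K): A before K ✓
(A, L): A before L ✓
(A, N): A before N ✓
(A, Z): A before Z ✓
(B, F): B before F ✓
(B, G): B before G ✓
(B, H): B before H ✓
(B, J): B before J ✓
(B, K): B before K ✓
(B, L): B before L ✓
(B, N): B before N ✓
(B, Z): B before Z ✓
(H, G): H before G ✓
(K, G): K before G ✓
(L, F): L before F ✓
(L, G): L before G ✓
(N, F): N before F ✓
(N, G): N before G ✓
(Q, F): Q before F ✓
(Q, G): Q before G ✓
... plus 12 further pairs not listed.
Count: 36.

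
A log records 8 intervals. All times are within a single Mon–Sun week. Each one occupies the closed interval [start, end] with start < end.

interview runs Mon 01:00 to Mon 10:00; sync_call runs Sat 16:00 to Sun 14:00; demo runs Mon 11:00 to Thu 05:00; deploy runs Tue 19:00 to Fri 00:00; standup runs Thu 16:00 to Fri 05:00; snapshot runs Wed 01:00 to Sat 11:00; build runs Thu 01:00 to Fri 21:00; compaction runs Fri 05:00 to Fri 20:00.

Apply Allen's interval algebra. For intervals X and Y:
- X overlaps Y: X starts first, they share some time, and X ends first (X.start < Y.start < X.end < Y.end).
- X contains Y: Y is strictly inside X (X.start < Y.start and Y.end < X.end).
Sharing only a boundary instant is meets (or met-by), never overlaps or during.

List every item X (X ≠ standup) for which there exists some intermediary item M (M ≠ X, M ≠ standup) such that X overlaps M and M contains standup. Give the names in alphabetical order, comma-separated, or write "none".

Target standup = [Thu 16:00, Fri 05:00].
Intermediaries M with M contains standup: build, snapshot.
Via build — items with X overlaps build: demo, deploy.
Via snapshot — items with X overlaps snapshot: demo, deploy.
Union: demo, deploy.

demo, deploy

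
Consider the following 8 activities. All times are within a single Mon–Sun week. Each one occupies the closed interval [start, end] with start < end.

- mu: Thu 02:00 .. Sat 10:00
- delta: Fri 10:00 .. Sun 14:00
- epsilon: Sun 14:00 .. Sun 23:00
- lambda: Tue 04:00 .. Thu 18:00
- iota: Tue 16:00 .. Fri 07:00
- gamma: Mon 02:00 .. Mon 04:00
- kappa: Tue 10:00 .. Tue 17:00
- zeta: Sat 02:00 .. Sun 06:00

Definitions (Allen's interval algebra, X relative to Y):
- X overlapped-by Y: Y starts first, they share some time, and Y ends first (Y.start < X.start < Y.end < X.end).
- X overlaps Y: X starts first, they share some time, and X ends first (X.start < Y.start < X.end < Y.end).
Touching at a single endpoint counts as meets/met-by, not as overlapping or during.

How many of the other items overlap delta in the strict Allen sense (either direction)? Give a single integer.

Target delta = [Fri 10:00, Sun 14:00].
epsilon [Sun 14:00, Sun 23:00] → met-by → no.
gamma [Mon 02:00, Mon 04:00] → before → no.
iota [Tue 16:00, Fri 07:00] → before → no.
kappa [Tue 10:00, Tue 17:00] → before → no.
lambda [Tue 04:00, Thu 18:00] → before → no.
mu [Thu 02:00, Sat 10:00] → overlaps → counts.
zeta [Sat 02:00, Sun 06:00] → during → no.
Total: 1.

1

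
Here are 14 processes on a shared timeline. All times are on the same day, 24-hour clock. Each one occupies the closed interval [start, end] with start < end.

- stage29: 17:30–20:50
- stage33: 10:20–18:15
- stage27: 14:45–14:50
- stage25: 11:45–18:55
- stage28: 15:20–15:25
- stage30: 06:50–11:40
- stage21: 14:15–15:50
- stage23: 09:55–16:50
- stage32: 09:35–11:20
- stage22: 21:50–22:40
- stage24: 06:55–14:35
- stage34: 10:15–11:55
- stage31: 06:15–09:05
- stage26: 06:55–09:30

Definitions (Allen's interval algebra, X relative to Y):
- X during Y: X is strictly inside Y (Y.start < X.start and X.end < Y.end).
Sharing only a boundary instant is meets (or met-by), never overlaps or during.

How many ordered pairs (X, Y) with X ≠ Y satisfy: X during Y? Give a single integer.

Checking all 182 ordered pairs for relation 'during'; matching pairs in alphabetical order:
(stage21, stage23): stage21 during stage23 ✓
(stage21, stage25): stage21 during stage25 ✓
(stage21, stage33): stage21 during stage33 ✓
(stage26, stage30): stage26 during stage30 ✓
(stage27, stage21): stage27 during stage21 ✓
(stage27, stage23): stage27 during stage23 ✓
(stage27, stage25): stage27 during stage25 ✓
(stage27, stage33): stage27 during stage33 ✓
(stage28, stage21): stage28 during stage21 ✓
(stage28, stage23): stage28 during stage23 ✓
(stage28, stage25): stage28 during stage25 ✓
(stage28, stage33): stage28 during stage33 ✓
(stage32, stage24): stage32 during stage24 ✓
(stage32, stage30): stage32 during stage30 ✓
(stage34, stage23): stage34 during stage23 ✓
(stage34, stage24): stage34 during stage24 ✓
Count: 16.

16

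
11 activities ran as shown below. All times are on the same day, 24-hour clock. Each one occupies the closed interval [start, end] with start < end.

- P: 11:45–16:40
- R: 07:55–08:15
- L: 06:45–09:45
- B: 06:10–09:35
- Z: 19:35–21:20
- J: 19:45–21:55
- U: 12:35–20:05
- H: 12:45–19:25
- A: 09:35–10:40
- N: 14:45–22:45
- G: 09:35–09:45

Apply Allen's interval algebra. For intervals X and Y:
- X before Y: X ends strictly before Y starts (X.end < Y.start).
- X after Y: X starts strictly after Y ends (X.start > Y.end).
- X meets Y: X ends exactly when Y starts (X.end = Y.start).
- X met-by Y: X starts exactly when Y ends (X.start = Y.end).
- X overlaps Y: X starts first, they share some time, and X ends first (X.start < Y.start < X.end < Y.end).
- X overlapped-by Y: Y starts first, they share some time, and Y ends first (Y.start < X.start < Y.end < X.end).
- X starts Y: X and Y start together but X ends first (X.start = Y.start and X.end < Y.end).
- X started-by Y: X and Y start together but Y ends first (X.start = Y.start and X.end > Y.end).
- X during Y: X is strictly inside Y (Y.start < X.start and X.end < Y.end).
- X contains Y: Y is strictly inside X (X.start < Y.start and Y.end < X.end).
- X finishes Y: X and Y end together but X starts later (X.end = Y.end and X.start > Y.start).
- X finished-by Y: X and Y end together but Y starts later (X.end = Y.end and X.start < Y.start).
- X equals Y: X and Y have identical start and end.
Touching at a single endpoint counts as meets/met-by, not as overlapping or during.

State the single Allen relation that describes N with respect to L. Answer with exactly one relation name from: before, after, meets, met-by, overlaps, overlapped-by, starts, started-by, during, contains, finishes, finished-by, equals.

N = [14:45, 22:45]; L = [06:45, 09:45].
Compare endpoints: N.start > L.start, N.start > L.end, N.end > L.start, N.end > L.end.
That pattern is 'after'.

after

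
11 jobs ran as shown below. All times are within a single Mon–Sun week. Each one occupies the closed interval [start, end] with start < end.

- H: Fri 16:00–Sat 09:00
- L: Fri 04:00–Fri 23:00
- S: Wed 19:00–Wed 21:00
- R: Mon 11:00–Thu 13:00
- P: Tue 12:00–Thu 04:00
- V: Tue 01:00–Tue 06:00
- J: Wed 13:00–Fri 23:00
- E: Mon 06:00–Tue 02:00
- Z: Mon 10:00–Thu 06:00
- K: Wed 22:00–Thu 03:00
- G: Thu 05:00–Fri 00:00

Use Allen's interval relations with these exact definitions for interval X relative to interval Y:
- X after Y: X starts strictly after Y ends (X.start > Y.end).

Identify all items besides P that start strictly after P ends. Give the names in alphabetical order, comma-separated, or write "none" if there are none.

Target P = [Tue 12:00, Thu 04:00].
E [Mon 06:00, Tue 02:00] → before → no.
G [Thu 05:00, Fri 00:00] → after → yes.
H [Fri 16:00, Sat 09:00] → after → yes.
J [Wed 13:00, Fri 23:00] → overlapped-by → no.
K [Wed 22:00, Thu 03:00] → during → no.
L [Fri 04:00, Fri 23:00] → after → yes.
R [Mon 11:00, Thu 13:00] → contains → no.
S [Wed 19:00, Wed 21:00] → during → no.
V [Tue 01:00, Tue 06:00] → before → no.
Z [Mon 10:00, Thu 06:00] → contains → no.
Result: G, H, L.

G, H, L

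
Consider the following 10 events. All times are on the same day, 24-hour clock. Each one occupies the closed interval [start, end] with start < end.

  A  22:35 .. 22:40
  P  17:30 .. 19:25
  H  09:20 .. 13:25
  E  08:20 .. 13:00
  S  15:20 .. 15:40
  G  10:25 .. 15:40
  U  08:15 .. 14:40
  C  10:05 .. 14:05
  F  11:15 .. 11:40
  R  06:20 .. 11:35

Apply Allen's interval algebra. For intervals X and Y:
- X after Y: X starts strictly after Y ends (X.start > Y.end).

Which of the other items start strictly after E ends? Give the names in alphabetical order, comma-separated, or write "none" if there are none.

Target E = [08:20, 13:00].
A [22:35, 22:40] → after → yes.
C [10:05, 14:05] → overlapped-by → no.
F [11:15, 11:40] → during → no.
G [10:25, 15:40] → overlapped-by → no.
H [09:20, 13:25] → overlapped-by → no.
P [17:30, 19:25] → after → yes.
R [06:20, 11:35] → overlaps → no.
S [15:20, 15:40] → after → yes.
U [08:15, 14:40] → contains → no.
Result: A, P, S.

A, P, S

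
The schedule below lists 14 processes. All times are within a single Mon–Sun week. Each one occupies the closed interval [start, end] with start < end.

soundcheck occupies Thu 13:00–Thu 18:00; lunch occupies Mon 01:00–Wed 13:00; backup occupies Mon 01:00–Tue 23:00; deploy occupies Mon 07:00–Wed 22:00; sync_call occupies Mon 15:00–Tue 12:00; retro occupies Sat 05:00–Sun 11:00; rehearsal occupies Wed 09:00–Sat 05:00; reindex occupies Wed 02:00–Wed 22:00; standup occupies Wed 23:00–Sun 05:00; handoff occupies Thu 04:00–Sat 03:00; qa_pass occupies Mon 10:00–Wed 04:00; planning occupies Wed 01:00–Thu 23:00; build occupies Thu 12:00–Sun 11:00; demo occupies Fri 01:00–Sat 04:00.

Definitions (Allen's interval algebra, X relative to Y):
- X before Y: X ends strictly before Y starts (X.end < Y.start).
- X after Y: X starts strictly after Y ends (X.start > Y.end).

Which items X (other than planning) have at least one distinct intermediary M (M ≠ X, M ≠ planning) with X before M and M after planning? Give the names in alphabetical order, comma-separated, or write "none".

backup, demo, deploy, handoff, lunch, qa_pass, reindex, soundcheck, sync_call

Target planning = [Wed 01:00, Thu 23:00].
Intermediaries M with M after planning: demo, retro.
Via demo — items with X before demo: backup, deploy, lunch, qa_pass, reindex, soundcheck, sync_call.
Via retro — items with X before retro: backup, demo, deploy, handoff, lunch, qa_pass, reindex, soundcheck, sync_call.
Union: backup, demo, deploy, handoff, lunch, qa_pass, reindex, soundcheck, sync_call.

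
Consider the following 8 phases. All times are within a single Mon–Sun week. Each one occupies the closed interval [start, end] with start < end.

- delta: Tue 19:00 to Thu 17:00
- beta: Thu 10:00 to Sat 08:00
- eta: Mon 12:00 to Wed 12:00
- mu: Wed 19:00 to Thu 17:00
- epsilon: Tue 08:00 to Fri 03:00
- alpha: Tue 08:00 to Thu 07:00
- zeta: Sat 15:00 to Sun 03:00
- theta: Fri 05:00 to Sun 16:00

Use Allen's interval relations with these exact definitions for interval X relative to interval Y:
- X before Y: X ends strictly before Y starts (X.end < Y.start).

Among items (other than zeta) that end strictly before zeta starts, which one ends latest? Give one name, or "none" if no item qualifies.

beta

Target zeta = [Sat 15:00, Sun 03:00].
alpha [Tue 08:00, Thu 07:00] → before → candidate.
beta [Thu 10:00, Sat 08:00] → before → candidate.
delta [Tue 19:00, Thu 17:00] → before → candidate.
epsilon [Tue 08:00, Fri 03:00] → before → candidate.
eta [Mon 12:00, Wed 12:00] → before → candidate.
mu [Wed 19:00, Thu 17:00] → before → candidate.
theta [Fri 05:00, Sun 16:00] → contains → excluded.
Among candidates, latest end is Sat 08:00 → beta.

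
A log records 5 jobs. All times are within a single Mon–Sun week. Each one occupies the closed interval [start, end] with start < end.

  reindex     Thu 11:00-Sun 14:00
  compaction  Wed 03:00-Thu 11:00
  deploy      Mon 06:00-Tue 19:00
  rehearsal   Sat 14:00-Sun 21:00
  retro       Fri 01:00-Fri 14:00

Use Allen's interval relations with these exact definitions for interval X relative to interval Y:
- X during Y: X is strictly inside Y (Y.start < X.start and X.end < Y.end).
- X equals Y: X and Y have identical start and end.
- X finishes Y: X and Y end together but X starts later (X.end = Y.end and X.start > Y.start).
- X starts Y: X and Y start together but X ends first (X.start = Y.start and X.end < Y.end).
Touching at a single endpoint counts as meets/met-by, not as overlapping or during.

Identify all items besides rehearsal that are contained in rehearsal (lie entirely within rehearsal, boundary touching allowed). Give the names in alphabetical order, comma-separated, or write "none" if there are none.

Target rehearsal = [Sat 14:00, Sun 21:00].
compaction [Wed 03:00, Thu 11:00] → before → no.
deploy [Mon 06:00, Tue 19:00] → before → no.
reindex [Thu 11:00, Sun 14:00] → overlaps → no.
retro [Fri 01:00, Fri 14:00] → before → no.
Result: none.

none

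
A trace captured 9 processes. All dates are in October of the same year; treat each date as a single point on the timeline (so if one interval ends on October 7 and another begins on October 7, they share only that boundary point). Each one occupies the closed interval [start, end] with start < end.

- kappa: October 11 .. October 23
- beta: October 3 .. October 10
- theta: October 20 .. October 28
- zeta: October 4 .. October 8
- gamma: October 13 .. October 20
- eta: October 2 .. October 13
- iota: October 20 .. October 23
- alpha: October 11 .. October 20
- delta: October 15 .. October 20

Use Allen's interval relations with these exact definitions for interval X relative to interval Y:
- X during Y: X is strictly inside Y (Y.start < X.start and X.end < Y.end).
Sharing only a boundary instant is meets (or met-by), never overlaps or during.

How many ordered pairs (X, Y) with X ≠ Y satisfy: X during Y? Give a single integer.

Checking all 72 ordered pairs for relation 'during'; matching pairs in alphabetical order:
(beta, eta): beta during eta ✓
(delta, kappa): delta during kappa ✓
(gamma, kappa): gamma during kappa ✓
(zeta, beta): zeta during beta ✓
(zeta, eta): zeta during eta ✓
Count: 5.

5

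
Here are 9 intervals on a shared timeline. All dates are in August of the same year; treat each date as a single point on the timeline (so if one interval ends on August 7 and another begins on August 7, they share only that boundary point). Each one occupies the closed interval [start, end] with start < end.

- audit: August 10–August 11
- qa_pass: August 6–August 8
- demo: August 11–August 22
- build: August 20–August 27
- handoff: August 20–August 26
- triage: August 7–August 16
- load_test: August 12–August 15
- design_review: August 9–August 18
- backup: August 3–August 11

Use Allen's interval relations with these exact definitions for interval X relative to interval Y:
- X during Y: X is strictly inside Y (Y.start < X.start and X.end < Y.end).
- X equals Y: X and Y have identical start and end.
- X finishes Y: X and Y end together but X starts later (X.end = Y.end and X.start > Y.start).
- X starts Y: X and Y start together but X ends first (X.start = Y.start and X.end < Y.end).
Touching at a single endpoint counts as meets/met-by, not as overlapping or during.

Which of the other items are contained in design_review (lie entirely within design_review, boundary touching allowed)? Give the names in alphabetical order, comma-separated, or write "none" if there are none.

Target design_review = [August 9, August 18].
audit [August 10, August 11] → during → yes.
backup [August 3, August 11] → overlaps → no.
build [August 20, August 27] → after → no.
demo [August 11, August 22] → overlapped-by → no.
handoff [August 20, August 26] → after → no.
load_test [August 12, August 15] → during → yes.
qa_pass [August 6, August 8] → before → no.
triage [August 7, August 16] → overlaps → no.
Result: audit, load_test.

audit, load_test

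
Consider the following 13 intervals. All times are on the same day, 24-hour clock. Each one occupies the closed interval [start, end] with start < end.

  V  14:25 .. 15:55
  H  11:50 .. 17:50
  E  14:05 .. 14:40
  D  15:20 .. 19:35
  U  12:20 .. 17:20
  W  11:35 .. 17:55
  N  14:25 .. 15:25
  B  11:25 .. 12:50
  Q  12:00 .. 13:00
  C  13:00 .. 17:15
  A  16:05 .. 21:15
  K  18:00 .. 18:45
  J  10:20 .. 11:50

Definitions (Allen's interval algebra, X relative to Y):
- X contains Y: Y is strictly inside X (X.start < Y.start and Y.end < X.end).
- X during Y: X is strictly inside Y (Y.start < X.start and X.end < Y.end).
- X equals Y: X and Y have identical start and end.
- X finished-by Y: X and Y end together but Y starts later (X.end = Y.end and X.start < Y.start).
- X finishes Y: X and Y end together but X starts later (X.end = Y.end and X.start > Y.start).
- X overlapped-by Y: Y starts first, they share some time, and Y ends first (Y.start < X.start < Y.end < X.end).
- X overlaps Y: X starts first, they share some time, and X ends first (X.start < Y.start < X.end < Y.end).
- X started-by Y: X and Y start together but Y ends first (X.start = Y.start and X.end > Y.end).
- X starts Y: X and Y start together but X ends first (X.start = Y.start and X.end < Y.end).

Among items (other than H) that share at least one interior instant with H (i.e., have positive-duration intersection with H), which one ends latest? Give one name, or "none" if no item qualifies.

A

Target H = [11:50, 17:50].
A [16:05, 21:15] → overlapped-by → candidate.
B [11:25, 12:50] → overlaps → candidate.
C [13:00, 17:15] → during → candidate.
D [15:20, 19:35] → overlapped-by → candidate.
E [14:05, 14:40] → during → candidate.
J [10:20, 11:50] → meets → excluded.
K [18:00, 18:45] → after → excluded.
N [14:25, 15:25] → during → candidate.
Q [12:00, 13:00] → during → candidate.
U [12:20, 17:20] → during → candidate.
V [14:25, 15:55] → during → candidate.
W [11:35, 17:55] → contains → candidate.
Among candidates, latest end is 21:15 → A.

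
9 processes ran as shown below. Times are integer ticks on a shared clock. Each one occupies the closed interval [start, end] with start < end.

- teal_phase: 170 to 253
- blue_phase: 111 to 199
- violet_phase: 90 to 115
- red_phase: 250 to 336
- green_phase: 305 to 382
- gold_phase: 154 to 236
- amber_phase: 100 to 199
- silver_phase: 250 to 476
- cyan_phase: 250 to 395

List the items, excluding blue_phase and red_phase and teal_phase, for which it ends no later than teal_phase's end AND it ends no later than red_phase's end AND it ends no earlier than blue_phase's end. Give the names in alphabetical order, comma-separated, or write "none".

Conditions: its end is no later than teal_phase's end (X.end <= 253) AND its end is no later than red_phase's end (X.end <= 336) AND its end is no earlier than blue_phase's end (X.end >= 199).
amber_phase: end 199 <= 253? ✓; end 199 <= 336? ✓; end 199 >= 199? ✓ → yes.
cyan_phase: end 395 <= 253? ✗; end 395 <= 336? ✗; end 395 >= 199? ✓ → no.
gold_phase: end 236 <= 253? ✓; end 236 <= 336? ✓; end 236 >= 199? ✓ → yes.
green_phase: end 382 <= 253? ✗; end 382 <= 336? ✗; end 382 >= 199? ✓ → no.
silver_phase: end 476 <= 253? ✗; end 476 <= 336? ✗; end 476 >= 199? ✓ → no.
violet_phase: end 115 <= 253? ✓; end 115 <= 336? ✓; end 115 >= 199? ✗ → no.
Result: amber_phase, gold_phase.

amber_phase, gold_phase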